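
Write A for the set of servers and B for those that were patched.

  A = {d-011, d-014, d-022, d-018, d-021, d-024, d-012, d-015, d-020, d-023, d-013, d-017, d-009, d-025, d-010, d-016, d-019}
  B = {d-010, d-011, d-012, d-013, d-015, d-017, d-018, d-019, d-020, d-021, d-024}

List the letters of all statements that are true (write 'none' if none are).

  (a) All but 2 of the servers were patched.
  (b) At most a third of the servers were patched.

none

|A| = 17, |A ∩ B| = 11, |A ∖ B| = 6.
(a) |A ∖ B| = 2: fails.
(b) |A ∩ B| / |A| ≤ 1/3: fails.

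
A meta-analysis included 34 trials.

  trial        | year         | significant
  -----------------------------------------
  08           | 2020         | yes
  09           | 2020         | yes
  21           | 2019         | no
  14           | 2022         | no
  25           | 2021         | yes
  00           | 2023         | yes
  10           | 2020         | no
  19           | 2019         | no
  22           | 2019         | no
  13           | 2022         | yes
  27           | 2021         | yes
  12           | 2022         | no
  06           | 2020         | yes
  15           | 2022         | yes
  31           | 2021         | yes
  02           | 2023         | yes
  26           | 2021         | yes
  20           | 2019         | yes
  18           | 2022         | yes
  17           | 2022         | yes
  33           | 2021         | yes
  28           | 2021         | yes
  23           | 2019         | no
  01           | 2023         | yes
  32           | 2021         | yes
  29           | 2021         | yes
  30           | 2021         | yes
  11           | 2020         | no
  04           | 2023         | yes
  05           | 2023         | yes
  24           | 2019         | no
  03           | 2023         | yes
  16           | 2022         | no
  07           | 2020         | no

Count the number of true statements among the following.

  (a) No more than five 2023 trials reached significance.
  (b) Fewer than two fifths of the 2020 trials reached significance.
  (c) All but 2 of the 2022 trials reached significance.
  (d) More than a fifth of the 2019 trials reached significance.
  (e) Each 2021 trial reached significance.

1

(a) 2023: |A| = 6, |A ∩ B| = 6; needs |A ∩ B| ≤ 5 — false.
(b) 2020: |A| = 6, |A ∩ B| = 3; needs |A ∩ B| / |A| < 2/5 — false.
(c) 2022: |A| = 7, |A ∩ B| = 4; needs |A ∖ B| = 2 — false.
(d) 2019: |A| = 6, |A ∩ B| = 1; needs |A ∩ B| / |A| > 1/5 — false.
(e) 2021: |A| = 9, |A ∩ B| = 9; needs A ⊆ B, i.e. every element of A is in B (|A ∖ B| = 0) — true.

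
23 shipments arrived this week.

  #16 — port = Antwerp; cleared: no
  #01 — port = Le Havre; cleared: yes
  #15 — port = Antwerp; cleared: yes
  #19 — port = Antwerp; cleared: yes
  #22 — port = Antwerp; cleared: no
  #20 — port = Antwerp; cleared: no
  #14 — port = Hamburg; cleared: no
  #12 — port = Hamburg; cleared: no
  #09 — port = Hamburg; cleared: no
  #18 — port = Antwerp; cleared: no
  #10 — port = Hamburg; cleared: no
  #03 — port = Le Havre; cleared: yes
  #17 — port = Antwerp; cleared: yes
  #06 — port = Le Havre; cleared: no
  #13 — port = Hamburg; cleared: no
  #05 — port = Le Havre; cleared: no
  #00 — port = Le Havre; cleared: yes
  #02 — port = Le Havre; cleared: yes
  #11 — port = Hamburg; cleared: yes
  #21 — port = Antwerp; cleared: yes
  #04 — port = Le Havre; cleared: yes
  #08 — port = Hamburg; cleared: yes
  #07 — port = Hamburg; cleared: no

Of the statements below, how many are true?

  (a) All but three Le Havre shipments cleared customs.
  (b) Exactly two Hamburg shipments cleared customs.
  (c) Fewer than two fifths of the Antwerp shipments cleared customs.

(a) Le Havre: |A| = 7, |A ∩ B| = 5; needs |A ∖ B| = 3 — false.
(b) Hamburg: |A| = 8, |A ∩ B| = 2; needs |A ∩ B| = 2 — true.
(c) Antwerp: |A| = 8, |A ∩ B| = 4; needs |A ∩ B| / |A| < 2/5 — false.

1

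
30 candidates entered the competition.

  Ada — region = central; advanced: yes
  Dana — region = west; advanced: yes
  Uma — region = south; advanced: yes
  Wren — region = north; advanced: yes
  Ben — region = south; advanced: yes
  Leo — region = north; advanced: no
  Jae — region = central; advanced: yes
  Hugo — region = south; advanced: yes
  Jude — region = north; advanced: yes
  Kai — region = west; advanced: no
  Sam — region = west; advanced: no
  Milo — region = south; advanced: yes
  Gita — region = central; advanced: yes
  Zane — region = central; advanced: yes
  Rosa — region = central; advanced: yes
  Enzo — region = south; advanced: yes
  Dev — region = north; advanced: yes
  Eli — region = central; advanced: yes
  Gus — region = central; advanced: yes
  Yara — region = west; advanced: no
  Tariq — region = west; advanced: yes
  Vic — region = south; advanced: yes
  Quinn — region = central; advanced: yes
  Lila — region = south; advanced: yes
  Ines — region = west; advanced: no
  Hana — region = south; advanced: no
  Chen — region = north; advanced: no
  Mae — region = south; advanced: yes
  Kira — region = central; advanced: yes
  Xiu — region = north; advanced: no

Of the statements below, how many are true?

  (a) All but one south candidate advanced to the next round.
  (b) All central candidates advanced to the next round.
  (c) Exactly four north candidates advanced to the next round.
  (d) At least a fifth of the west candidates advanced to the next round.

(a) south: |A| = 9, |A ∩ B| = 8; needs |A ∖ B| = 1 — true.
(b) central: |A| = 9, |A ∩ B| = 9; needs A ⊆ B, i.e. every element of A is in B (|A ∖ B| = 0) — true.
(c) north: |A| = 6, |A ∩ B| = 3; needs |A ∩ B| = 4 — false.
(d) west: |A| = 6, |A ∩ B| = 2; needs |A ∩ B| / |A| ≥ 1/5 — true.

3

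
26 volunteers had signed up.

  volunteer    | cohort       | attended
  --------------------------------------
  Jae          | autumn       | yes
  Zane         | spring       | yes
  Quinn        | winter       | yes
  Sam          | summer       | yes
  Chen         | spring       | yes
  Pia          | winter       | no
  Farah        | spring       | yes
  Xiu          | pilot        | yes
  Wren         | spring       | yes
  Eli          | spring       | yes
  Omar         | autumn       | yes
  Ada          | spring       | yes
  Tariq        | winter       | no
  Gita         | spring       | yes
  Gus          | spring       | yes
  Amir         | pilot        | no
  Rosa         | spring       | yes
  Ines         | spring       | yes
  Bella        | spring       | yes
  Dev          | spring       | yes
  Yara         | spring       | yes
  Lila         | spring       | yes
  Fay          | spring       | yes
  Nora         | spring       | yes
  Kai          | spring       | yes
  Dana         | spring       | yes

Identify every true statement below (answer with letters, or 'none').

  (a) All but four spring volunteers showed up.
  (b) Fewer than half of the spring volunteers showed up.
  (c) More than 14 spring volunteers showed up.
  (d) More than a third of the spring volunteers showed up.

(c), (d)

|A| = 18, |A ∩ B| = 18, |A ∖ B| = 0.
(a) |A ∖ B| = 4: fails.
(b) |A ∩ B| < |A ∖ B|: fails.
(c) |A ∩ B| > 14: holds.
(d) |A ∩ B| / |A| > 1/3: holds.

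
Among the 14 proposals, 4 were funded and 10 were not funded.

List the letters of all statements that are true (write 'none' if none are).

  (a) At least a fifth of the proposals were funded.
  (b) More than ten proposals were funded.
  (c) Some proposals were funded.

|A| = 14, |A ∩ B| = 4, |A ∖ B| = 10.
(a) |A ∩ B| / |A| ≥ 1/5: holds.
(b) |A ∩ B| > 10: fails.
(c) A ∩ B ≠ ∅ (|A ∩ B| ≥ 1): holds.

(a), (c)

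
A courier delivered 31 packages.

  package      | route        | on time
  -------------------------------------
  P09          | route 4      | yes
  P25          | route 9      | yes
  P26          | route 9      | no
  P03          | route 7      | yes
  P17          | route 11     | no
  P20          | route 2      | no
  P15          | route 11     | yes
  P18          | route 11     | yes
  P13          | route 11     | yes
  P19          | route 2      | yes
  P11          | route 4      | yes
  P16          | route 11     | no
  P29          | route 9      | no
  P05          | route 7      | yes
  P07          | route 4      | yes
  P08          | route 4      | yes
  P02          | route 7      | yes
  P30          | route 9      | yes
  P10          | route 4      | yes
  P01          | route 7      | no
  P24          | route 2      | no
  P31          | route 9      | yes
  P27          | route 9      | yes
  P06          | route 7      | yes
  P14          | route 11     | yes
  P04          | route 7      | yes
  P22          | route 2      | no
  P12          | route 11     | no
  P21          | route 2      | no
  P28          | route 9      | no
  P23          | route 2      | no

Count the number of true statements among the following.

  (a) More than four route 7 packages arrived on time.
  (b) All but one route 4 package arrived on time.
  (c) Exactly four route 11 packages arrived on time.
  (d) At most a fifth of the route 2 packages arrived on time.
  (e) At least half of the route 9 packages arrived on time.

(a) route 7: |A| = 6, |A ∩ B| = 5; needs |A ∩ B| > 4 — true.
(b) route 4: |A| = 5, |A ∩ B| = 5; needs |A ∖ B| = 1 — false.
(c) route 11: |A| = 7, |A ∩ B| = 4; needs |A ∩ B| = 4 — true.
(d) route 2: |A| = 6, |A ∩ B| = 1; needs |A ∩ B| / |A| ≤ 1/5 — true.
(e) route 9: |A| = 7, |A ∩ B| = 4; needs |A ∩ B| ≥ |A ∖ B| — true.

4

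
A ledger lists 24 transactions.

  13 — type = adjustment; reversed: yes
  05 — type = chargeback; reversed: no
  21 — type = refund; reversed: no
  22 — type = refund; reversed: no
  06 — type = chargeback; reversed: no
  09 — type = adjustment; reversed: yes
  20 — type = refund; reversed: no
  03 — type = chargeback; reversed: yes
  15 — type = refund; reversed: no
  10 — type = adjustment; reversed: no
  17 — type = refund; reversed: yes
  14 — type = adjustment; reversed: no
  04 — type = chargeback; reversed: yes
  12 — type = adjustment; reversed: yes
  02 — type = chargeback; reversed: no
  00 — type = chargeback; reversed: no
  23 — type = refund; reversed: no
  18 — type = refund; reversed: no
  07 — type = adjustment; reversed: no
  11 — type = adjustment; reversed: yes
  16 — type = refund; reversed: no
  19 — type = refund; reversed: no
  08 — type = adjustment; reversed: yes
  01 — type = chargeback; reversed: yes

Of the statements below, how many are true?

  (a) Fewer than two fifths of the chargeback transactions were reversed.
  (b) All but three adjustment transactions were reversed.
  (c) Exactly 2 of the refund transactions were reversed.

(a) chargeback: |A| = 7, |A ∩ B| = 3; needs |A ∩ B| / |A| < 2/5 — false.
(b) adjustment: |A| = 8, |A ∩ B| = 5; needs |A ∖ B| = 3 — true.
(c) refund: |A| = 9, |A ∩ B| = 1; needs |A ∩ B| = 2 — false.

1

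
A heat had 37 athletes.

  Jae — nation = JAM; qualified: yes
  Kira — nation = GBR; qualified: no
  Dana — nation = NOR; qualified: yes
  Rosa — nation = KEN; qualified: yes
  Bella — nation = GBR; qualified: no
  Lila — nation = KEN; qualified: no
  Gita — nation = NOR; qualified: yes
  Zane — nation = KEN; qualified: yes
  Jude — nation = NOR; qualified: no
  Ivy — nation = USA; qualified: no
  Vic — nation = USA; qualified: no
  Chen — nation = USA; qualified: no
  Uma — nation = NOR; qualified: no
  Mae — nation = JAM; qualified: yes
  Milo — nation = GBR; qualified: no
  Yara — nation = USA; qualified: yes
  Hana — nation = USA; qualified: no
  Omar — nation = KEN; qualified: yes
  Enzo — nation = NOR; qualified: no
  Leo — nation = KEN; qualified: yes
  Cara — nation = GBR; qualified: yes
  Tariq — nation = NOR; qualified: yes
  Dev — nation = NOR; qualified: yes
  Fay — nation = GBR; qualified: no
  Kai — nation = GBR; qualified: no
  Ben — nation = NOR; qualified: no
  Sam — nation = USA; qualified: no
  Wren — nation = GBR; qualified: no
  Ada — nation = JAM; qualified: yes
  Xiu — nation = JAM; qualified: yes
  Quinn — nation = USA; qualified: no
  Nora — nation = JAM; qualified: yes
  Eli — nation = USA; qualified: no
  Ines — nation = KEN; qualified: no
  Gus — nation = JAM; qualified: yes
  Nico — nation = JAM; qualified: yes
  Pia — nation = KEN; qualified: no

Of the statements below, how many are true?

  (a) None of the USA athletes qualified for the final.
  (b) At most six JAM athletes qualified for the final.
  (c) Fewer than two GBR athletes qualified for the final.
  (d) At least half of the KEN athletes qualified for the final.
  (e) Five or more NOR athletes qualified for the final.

2

(a) USA: |A| = 8, |A ∩ B| = 1; needs A ∩ B = ∅ (|A ∩ B| = 0) — false.
(b) JAM: |A| = 7, |A ∩ B| = 7; needs |A ∩ B| ≤ 6 — false.
(c) GBR: |A| = 7, |A ∩ B| = 1; needs |A ∩ B| < 2 — true.
(d) KEN: |A| = 7, |A ∩ B| = 4; needs |A ∩ B| ≥ |A ∖ B| — true.
(e) NOR: |A| = 8, |A ∩ B| = 4; needs |A ∩ B| ≥ 5 — false.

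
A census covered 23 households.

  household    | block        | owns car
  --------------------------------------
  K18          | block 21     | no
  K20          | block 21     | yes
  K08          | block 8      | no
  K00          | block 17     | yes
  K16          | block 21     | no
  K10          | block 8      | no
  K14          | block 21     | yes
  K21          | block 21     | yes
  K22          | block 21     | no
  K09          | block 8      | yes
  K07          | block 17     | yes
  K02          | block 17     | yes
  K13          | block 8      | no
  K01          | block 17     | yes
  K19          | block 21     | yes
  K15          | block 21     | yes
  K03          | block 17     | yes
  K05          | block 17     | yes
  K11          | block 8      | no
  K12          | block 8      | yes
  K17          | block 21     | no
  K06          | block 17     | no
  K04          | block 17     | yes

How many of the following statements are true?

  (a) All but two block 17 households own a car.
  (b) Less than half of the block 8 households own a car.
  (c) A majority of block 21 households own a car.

2

(a) block 17: |A| = 8, |A ∩ B| = 7; needs |A ∖ B| = 2 — false.
(b) block 8: |A| = 6, |A ∩ B| = 2; needs |A ∩ B| < |A ∖ B| — true.
(c) block 21: |A| = 9, |A ∩ B| = 5; needs |A ∩ B| > |A ∖ B| — true.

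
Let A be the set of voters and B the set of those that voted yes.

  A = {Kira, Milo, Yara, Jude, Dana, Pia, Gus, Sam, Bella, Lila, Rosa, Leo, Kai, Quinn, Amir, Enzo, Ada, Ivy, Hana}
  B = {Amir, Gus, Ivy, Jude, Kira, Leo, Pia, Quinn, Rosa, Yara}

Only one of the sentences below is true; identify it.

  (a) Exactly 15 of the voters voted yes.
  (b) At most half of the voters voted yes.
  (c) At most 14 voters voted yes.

|A| = 19, |A ∩ B| = 10, |A ∖ B| = 9.
(a) requires |A ∩ B| = 15: false.
(b) requires |A ∩ B| ≤ |A ∖ B|: false.
(c) requires |A ∩ B| ≤ 14: true.

(c)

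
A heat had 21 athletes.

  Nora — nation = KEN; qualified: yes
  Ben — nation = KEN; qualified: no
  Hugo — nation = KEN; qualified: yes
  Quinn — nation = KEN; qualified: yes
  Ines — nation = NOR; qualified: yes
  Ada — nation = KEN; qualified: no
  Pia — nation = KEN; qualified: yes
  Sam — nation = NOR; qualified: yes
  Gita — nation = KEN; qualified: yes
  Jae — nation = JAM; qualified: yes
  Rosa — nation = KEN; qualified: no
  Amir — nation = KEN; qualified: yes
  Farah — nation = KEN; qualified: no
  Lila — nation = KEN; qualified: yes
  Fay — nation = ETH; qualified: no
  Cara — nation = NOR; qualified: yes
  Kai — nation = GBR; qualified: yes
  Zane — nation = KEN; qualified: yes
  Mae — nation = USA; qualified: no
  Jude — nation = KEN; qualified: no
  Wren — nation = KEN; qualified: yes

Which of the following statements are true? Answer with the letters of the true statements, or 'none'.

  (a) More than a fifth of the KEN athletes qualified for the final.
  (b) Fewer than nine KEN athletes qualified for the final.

|A| = 14, |A ∩ B| = 9, |A ∖ B| = 5.
(a) |A ∩ B| / |A| > 1/5: holds.
(b) |A ∩ B| < 9: fails.

(a)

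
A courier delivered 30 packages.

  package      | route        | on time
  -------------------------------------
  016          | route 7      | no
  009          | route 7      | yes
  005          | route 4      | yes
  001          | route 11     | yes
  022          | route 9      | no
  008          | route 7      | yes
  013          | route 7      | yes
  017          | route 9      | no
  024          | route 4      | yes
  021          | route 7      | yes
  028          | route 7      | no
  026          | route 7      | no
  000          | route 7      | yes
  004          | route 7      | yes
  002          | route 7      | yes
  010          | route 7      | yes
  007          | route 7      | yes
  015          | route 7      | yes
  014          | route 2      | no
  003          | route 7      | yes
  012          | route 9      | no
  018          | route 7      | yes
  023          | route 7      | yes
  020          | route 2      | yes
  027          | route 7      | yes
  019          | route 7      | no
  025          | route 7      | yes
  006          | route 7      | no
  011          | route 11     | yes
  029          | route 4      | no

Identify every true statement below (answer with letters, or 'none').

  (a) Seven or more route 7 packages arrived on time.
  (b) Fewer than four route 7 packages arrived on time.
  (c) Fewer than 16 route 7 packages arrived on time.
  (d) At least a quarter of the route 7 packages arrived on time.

|A| = 20, |A ∩ B| = 15, |A ∖ B| = 5.
(a) |A ∩ B| ≥ 7: holds.
(b) |A ∩ B| < 4: fails.
(c) |A ∩ B| < 16: holds.
(d) |A ∩ B| / |A| ≥ 1/4: holds.

(a), (c), (d)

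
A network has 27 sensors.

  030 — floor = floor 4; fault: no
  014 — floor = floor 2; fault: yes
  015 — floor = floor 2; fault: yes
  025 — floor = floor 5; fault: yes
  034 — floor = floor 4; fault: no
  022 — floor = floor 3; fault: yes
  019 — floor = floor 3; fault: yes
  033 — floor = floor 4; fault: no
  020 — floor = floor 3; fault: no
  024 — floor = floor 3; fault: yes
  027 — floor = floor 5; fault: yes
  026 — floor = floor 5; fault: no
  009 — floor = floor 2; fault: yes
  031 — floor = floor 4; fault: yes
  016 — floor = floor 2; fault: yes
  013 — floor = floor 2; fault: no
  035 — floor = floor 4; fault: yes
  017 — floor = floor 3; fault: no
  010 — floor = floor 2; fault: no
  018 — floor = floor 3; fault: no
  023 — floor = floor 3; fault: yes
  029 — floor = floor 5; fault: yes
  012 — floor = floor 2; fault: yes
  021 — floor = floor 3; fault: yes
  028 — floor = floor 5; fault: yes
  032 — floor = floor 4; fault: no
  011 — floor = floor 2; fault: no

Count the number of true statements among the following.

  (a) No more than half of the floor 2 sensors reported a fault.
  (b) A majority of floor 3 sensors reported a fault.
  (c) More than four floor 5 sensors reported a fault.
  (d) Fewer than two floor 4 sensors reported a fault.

1

(a) floor 2: |A| = 8, |A ∩ B| = 5; needs |A ∩ B| ≤ |A ∖ B| — false.
(b) floor 3: |A| = 8, |A ∩ B| = 5; needs |A ∩ B| > |A ∖ B| — true.
(c) floor 5: |A| = 5, |A ∩ B| = 4; needs |A ∩ B| > 4 — false.
(d) floor 4: |A| = 6, |A ∩ B| = 2; needs |A ∩ B| < 2 — false.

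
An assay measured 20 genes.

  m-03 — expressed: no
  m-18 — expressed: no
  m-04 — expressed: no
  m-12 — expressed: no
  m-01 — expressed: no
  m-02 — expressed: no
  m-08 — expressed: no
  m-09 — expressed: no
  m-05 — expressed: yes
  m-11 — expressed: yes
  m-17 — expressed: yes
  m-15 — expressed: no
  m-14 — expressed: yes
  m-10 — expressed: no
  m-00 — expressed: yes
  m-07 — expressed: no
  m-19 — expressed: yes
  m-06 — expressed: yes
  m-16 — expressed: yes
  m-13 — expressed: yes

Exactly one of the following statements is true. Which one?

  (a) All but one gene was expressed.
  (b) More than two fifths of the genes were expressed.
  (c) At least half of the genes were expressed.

(b)

|A| = 20, |A ∩ B| = 9, |A ∖ B| = 11.
(a) requires |A ∖ B| = 1: false.
(b) requires |A ∩ B| / |A| > 2/5: true.
(c) requires |A ∩ B| ≥ |A ∖ B|: false.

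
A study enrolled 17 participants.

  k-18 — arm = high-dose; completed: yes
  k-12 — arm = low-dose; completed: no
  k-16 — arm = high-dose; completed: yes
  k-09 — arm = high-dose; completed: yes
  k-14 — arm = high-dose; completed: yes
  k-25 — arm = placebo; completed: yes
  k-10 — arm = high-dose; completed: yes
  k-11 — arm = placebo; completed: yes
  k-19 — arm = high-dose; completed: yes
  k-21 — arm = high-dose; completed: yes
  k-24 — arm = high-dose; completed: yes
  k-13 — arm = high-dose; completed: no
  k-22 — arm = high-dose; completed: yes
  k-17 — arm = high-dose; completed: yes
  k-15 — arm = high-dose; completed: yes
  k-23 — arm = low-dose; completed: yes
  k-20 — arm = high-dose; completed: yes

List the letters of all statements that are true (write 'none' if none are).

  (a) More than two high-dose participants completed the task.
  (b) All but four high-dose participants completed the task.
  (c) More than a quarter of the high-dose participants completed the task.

|A| = 13, |A ∩ B| = 12, |A ∖ B| = 1.
(a) |A ∩ B| > 2: holds.
(b) |A ∖ B| = 4: fails.
(c) |A ∩ B| / |A| > 1/4: holds.

(a), (c)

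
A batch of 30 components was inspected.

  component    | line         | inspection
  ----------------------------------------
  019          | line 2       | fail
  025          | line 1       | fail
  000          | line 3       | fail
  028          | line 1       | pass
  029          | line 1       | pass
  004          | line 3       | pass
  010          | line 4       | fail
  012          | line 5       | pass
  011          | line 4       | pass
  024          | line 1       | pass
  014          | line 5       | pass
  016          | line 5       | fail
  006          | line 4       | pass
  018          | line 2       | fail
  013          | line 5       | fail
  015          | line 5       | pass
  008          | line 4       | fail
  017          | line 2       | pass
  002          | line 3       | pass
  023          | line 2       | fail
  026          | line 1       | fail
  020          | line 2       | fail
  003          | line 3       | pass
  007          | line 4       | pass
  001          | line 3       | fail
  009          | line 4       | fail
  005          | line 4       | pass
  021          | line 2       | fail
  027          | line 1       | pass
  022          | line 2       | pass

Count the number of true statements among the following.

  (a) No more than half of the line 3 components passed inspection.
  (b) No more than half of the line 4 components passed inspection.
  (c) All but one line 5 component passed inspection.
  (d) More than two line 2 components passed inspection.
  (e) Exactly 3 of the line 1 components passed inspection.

(a) line 3: |A| = 5, |A ∩ B| = 3; needs |A ∩ B| ≤ |A ∖ B| — false.
(b) line 4: |A| = 7, |A ∩ B| = 4; needs |A ∩ B| ≤ |A ∖ B| — false.
(c) line 5: |A| = 5, |A ∩ B| = 3; needs |A ∖ B| = 1 — false.
(d) line 2: |A| = 7, |A ∩ B| = 2; needs |A ∩ B| > 2 — false.
(e) line 1: |A| = 6, |A ∩ B| = 4; needs |A ∩ B| = 3 — false.

0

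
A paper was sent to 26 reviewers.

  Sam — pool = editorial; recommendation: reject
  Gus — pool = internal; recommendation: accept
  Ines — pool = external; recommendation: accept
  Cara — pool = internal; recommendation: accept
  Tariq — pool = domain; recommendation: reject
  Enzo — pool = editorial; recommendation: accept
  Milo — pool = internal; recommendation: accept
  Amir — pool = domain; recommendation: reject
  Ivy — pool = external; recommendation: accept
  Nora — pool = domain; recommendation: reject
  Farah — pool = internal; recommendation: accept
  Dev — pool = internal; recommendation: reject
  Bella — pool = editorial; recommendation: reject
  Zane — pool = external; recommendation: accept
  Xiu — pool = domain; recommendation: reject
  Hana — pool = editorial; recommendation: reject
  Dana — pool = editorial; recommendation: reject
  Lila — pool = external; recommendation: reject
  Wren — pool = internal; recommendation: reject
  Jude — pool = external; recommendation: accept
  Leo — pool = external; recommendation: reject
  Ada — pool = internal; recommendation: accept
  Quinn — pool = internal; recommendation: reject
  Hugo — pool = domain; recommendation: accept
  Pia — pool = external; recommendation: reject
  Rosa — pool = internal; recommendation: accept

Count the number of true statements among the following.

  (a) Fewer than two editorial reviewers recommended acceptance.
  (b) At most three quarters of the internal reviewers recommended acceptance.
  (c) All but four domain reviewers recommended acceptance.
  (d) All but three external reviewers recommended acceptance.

(a) editorial: |A| = 5, |A ∩ B| = 1; needs |A ∩ B| < 2 — true.
(b) internal: |A| = 9, |A ∩ B| = 6; needs |A ∩ B| / |A| ≤ 3/4 — true.
(c) domain: |A| = 5, |A ∩ B| = 1; needs |A ∖ B| = 4 — true.
(d) external: |A| = 7, |A ∩ B| = 4; needs |A ∖ B| = 3 — true.

4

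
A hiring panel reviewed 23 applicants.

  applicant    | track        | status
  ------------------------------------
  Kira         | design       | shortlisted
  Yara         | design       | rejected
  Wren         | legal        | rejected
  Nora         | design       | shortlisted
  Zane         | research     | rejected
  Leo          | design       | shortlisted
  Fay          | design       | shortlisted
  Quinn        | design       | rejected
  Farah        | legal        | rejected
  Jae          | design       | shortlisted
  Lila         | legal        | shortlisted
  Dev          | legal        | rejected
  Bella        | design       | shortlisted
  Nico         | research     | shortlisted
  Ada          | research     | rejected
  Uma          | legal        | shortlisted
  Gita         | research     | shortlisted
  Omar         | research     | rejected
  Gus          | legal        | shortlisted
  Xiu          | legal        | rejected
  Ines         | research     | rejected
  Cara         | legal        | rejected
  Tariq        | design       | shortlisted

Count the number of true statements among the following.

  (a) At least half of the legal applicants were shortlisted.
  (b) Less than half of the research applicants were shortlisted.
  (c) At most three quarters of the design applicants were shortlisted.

(a) legal: |A| = 8, |A ∩ B| = 3; needs |A ∩ B| ≥ |A ∖ B| — false.
(b) research: |A| = 6, |A ∩ B| = 2; needs |A ∩ B| < |A ∖ B| — true.
(c) design: |A| = 9, |A ∩ B| = 7; needs |A ∩ B| / |A| ≤ 3/4 — false.

1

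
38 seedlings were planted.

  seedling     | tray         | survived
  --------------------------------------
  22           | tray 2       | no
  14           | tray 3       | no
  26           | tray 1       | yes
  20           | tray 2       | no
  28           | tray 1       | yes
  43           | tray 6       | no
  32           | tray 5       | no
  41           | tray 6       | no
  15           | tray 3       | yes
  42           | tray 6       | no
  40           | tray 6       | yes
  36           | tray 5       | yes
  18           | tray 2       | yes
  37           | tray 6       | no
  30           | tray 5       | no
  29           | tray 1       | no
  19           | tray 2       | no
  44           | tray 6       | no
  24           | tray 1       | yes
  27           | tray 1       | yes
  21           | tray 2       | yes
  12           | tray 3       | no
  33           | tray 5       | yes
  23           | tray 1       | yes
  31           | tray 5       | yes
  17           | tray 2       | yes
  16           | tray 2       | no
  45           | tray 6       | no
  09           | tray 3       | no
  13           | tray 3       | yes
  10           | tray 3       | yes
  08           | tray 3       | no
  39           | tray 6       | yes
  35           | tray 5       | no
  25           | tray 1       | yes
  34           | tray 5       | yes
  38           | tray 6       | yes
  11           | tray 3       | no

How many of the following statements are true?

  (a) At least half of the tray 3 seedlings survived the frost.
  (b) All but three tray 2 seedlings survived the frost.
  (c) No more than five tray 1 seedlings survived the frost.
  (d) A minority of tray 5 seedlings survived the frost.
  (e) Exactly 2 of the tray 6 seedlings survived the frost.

0

(a) tray 3: |A| = 8, |A ∩ B| = 3; needs |A ∩ B| ≥ |A ∖ B| — false.
(b) tray 2: |A| = 7, |A ∩ B| = 3; needs |A ∖ B| = 3 — false.
(c) tray 1: |A| = 7, |A ∩ B| = 6; needs |A ∩ B| ≤ 5 — false.
(d) tray 5: |A| = 7, |A ∩ B| = 4; needs |A ∩ B| < |A ∖ B| — false.
(e) tray 6: |A| = 9, |A ∩ B| = 3; needs |A ∩ B| = 2 — false.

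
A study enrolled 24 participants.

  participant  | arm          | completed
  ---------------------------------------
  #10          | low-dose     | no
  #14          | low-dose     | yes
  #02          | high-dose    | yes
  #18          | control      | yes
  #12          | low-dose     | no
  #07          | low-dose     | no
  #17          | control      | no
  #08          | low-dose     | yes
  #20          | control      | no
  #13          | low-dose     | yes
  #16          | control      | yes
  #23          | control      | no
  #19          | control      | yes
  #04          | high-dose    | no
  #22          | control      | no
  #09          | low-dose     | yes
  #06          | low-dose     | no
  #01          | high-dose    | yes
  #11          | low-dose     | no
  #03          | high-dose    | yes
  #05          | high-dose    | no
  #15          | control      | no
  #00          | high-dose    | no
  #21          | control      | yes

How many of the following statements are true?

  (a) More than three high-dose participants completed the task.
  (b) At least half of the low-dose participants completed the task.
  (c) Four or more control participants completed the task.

(a) high-dose: |A| = 6, |A ∩ B| = 3; needs |A ∩ B| > 3 — false.
(b) low-dose: |A| = 9, |A ∩ B| = 4; needs |A ∩ B| ≥ |A ∖ B| — false.
(c) control: |A| = 9, |A ∩ B| = 4; needs |A ∩ B| ≥ 4 — true.

1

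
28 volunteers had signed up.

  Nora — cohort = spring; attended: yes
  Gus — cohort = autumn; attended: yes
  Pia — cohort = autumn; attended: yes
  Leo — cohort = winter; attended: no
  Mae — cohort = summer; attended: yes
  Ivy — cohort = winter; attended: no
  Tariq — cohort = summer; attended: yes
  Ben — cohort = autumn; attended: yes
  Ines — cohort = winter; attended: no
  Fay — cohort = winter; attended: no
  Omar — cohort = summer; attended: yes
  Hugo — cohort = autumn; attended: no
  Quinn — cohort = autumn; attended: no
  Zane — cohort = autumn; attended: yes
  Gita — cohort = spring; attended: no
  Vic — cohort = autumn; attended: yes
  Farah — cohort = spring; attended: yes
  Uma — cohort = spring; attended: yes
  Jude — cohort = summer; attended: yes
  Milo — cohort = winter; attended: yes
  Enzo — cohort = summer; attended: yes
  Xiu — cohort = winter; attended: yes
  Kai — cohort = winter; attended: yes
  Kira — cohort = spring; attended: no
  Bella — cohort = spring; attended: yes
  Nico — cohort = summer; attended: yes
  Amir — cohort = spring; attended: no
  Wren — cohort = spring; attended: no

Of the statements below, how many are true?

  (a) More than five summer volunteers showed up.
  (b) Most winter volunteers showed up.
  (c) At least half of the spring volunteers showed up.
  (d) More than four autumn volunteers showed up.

(a) summer: |A| = 6, |A ∩ B| = 6; needs |A ∩ B| > 5 — true.
(b) winter: |A| = 7, |A ∩ B| = 3; needs |A ∩ B| > |A ∖ B| — false.
(c) spring: |A| = 8, |A ∩ B| = 4; needs |A ∩ B| ≥ |A ∖ B| — true.
(d) autumn: |A| = 7, |A ∩ B| = 5; needs |A ∩ B| > 4 — true.

3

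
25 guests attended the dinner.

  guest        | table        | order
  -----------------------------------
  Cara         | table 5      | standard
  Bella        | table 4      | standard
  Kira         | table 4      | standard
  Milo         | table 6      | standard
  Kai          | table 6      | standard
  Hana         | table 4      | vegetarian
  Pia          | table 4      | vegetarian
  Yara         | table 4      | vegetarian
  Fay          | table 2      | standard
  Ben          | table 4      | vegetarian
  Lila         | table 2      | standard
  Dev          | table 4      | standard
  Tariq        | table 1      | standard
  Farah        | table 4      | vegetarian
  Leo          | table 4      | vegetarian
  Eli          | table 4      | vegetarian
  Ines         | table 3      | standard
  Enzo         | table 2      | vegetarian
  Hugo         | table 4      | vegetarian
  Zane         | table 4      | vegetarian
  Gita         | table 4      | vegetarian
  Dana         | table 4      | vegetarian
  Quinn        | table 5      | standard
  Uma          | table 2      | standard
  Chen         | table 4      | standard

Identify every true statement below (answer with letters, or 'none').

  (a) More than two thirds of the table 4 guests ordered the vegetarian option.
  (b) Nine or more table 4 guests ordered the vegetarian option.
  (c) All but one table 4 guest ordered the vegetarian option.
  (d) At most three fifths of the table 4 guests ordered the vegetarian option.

|A| = 15, |A ∩ B| = 11, |A ∖ B| = 4.
(a) |A ∩ B| / |A| > 2/3: holds.
(b) |A ∩ B| ≥ 9: holds.
(c) |A ∖ B| = 1: fails.
(d) |A ∩ B| / |A| ≤ 3/5: fails.

(a), (b)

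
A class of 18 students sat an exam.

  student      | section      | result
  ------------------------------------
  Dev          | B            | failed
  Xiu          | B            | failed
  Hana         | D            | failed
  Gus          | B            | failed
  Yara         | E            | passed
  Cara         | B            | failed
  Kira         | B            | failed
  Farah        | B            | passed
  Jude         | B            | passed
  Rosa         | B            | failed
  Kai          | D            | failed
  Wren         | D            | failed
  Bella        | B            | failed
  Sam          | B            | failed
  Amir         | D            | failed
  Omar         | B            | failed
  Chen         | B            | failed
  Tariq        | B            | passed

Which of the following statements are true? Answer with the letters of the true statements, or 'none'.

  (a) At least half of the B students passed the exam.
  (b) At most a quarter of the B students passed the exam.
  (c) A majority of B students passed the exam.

|A| = 13, |A ∩ B| = 3, |A ∖ B| = 10.
(a) |A ∩ B| ≥ |A ∖ B|: fails.
(b) |A ∩ B| / |A| ≤ 1/4: holds.
(c) |A ∩ B| > |A ∖ B|: fails.

(b)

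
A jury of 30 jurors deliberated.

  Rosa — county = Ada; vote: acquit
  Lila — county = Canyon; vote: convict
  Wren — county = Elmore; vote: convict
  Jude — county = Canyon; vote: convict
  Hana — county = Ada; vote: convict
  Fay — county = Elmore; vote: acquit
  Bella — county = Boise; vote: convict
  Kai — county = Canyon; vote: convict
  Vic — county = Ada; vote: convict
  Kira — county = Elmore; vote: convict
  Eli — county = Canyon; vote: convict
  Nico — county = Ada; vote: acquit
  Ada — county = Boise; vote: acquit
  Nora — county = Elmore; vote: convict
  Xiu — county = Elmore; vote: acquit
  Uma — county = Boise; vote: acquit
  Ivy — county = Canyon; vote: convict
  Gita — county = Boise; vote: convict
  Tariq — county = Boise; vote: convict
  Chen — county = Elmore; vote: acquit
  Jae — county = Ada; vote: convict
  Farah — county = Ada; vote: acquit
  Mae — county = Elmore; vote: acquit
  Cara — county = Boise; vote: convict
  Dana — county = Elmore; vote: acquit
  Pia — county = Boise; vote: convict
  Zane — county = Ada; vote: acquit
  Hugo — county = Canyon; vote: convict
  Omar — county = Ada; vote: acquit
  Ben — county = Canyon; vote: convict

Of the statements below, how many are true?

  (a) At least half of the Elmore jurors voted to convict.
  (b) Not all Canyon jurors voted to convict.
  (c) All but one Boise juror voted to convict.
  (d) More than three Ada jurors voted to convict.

0

(a) Elmore: |A| = 8, |A ∩ B| = 3; needs |A ∩ B| ≥ |A ∖ B| — false.
(b) Canyon: |A| = 7, |A ∩ B| = 7; needs A ⊄ B (|A ∖ B| ≥ 1) — false.
(c) Boise: |A| = 7, |A ∩ B| = 5; needs |A ∖ B| = 1 — false.
(d) Ada: |A| = 8, |A ∩ B| = 3; needs |A ∩ B| > 3 — false.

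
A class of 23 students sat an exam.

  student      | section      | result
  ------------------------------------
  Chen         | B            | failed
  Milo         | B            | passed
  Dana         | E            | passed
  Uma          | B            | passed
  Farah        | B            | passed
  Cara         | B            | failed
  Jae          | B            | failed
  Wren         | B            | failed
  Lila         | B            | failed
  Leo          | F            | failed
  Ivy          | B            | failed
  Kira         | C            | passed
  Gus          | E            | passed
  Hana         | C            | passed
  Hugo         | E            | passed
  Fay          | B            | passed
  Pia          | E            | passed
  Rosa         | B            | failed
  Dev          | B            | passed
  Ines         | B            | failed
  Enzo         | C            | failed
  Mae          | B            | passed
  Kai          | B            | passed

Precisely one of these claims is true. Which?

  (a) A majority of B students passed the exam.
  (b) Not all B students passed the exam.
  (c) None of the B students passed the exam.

(b)

|A| = 15, |A ∩ B| = 7, |A ∖ B| = 8.
(a) requires |A ∩ B| > |A ∖ B|: false.
(b) requires A ⊄ B (|A ∖ B| ≥ 1): true.
(c) requires A ∩ B = ∅ (|A ∩ B| = 0): false.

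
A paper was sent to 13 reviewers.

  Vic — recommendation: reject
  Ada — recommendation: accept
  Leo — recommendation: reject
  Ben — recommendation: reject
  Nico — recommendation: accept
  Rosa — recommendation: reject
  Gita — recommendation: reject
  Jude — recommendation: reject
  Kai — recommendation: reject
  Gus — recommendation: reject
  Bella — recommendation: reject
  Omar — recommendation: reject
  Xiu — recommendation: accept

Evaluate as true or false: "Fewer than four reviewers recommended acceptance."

'Fewer than four reviewers recommended acceptance' holds iff |A ∩ B| < 4.
A (the restrictor) = {Vic, Ada, Leo, Ben, Nico, Rosa, Gita, Jude, Kai, Gus, Bella, Omar, Xiu}, |A| = 13.
A ∩ B = {Ada, Nico, Xiu}, so |A ∩ B| = 3.
|A ∩ B| = 3, so the statement is true.

True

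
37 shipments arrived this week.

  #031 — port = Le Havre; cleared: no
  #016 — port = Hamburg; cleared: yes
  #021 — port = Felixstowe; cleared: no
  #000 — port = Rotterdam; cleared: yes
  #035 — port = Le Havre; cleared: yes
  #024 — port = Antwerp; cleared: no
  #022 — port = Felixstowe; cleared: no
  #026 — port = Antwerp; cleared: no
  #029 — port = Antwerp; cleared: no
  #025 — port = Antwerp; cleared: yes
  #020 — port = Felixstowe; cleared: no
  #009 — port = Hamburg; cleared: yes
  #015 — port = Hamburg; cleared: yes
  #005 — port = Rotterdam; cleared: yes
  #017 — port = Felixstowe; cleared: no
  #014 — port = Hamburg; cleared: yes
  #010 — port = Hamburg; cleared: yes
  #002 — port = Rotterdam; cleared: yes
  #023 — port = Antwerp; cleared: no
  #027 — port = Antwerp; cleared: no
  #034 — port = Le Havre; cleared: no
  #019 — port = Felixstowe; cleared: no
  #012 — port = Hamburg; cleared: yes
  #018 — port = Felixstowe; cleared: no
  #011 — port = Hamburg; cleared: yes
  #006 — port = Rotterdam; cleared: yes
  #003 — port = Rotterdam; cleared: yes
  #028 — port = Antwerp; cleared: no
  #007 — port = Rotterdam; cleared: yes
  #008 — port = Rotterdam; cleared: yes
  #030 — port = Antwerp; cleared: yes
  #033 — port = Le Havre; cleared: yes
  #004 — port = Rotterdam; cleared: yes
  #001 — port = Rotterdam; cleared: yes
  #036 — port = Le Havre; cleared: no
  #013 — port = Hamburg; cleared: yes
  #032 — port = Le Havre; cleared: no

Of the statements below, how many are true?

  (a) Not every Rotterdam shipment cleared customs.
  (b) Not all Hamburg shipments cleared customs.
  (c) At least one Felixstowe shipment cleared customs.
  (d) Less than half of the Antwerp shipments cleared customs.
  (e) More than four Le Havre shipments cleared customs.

(a) Rotterdam: |A| = 9, |A ∩ B| = 9; needs A ⊄ B (|A ∖ B| ≥ 1) — false.
(b) Hamburg: |A| = 8, |A ∩ B| = 8; needs A ⊄ B (|A ∖ B| ≥ 1) — false.
(c) Felixstowe: |A| = 6, |A ∩ B| = 0; needs A ∩ B ≠ ∅ (|A ∩ B| ≥ 1) — false.
(d) Antwerp: |A| = 8, |A ∩ B| = 2; needs |A ∩ B| < |A ∖ B| — true.
(e) Le Havre: |A| = 6, |A ∩ B| = 2; needs |A ∩ B| > 4 — false.

1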